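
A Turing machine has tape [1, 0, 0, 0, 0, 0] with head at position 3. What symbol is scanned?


Tape: [1, 0, 0, 0, 0, 0]
Positions: 0 1 2 3 4 5
Values:    1 0 0 0 0 0
Head at position 3
tape[3] = 0

0


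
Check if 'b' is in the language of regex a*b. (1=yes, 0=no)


Pattern: a*b
String: 'b'
Pattern requires: zero or more 'a's followed by exactly one 'b'
Found 0 leading 'a's
Remaining: 'b'
Remaining is exactly 'b' -> match
Result: 1

1


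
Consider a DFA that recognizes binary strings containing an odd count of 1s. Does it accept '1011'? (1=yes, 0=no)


DFA has 2 states: q_even (start, accept=no) and q_odd
Processing string '1011' character by character:
  Position 0: read '1', 1-count=1 -> q_odd
  Position 1: read '0', 1-count=1 -> q_odd (no change)
  Position 2: read '1', 1-count=2 -> q_even
  Position 3: read '1', 1-count=3 -> q_odd
Final state: q_odd, total 1s = 3 (odd); the DFA requires an odd count -> accept

1


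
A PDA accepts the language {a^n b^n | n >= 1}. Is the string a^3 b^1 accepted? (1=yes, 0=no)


Language requires equal numbers of a's and b's
PDA pushes for each 'a', pops for each 'b'
Number of a's = 3
Number of b's = 1
3 != 1 -> Reject

0


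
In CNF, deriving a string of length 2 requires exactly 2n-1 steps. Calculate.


Chomsky Normal Form derivation:
String length n = 2
Each step either:
  - Splits a nonterminal into two (n-1 such steps)
  - Converts a nonterminal to terminal (n such steps)
Total = (n-1) + n = 2n - 1
= 2(2) - 1
= 4 - 1
= 3

3


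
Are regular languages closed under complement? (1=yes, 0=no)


Regular languages are closed under:
- Union (DFA product construction)
- Intersection (DFA product construction)
- Complement (swap accept/reject states)
- Concatenation (NFA construction)
- Kleene star (NFA construction)
complement is in this list
Therefore: closed

1


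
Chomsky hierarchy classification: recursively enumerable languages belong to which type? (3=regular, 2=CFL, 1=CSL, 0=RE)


Chomsky hierarchy levels:
  Type 3: Regular (DFA/NFA/regex)
  Type 2: Context-free (PDA)
  Type 1: Context-sensitive
  Type 0: Recursively enumerable (TM)
'recursively enumerable' corresponds to Type 0

0


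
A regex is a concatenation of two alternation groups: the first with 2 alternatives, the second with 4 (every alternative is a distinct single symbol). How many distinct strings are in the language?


First group: 2 alternatives
Second group: 4 alternatives
Concatenation: each choice from group 1 pairs with each from group 2
Total = 2 x 4 = 8

8


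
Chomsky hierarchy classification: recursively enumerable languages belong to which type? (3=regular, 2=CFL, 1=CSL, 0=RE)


Chomsky hierarchy levels:
  Type 3: Regular (DFA/NFA/regex)
  Type 2: Context-free (PDA)
  Type 1: Context-sensitive
  Type 0: Recursively enumerable (TM)
'recursively enumerable' corresponds to Type 0

0


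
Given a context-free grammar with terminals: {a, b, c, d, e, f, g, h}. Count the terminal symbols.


Terminal symbols: a, b, c, d, e, f, g, h
Counting each: a (#1), b (#2), c (#3), d (#4), e (#5), f (#6), g (#7), h (#8)
Total = 8

8


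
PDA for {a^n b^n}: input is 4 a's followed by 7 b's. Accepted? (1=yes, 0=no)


Language requires equal numbers of a's and b's
PDA pushes for each 'a', pops for each 'b'
Number of a's = 4
Number of b's = 7
4 != 7 -> Reject

0


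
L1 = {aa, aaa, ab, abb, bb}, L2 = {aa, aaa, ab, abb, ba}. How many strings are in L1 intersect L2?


L1 = {aa, aaa, ab, abb, bb}
L2 = {aa, aaa, ab, abb, ba}
Checking each string in L1 against L2:
  'aa': in L2? Yes
  'aaa': in L2? Yes
  'ab': in L2? Yes
  'abb': in L2? Yes
  'bb': in L2? No
Intersection = {aa, aaa, ab, abb}
|L1 ∩ L2| = 4

4


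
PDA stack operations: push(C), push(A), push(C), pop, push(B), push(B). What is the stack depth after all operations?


Tracing stack operations:
  push(C) -> stack = [C], depth=1
  push(A) -> stack = [C,A], depth=2
  push(C) -> stack = [C,A,C], depth=3
  pop -> removed C, stack = [C,A], depth=2
  push(B) -> stack = [C,A,B], depth=3
  push(B) -> stack = [C,A,B,B], depth=4
Final depth = 4

4


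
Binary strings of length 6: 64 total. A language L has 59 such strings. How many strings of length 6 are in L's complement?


Alphabet: {0,1}
String length: 6
Total strings of length 6 = 2^6 = 64
Strings in L = 59
Complement = total - |L|
= 64 - 59
= 5

5


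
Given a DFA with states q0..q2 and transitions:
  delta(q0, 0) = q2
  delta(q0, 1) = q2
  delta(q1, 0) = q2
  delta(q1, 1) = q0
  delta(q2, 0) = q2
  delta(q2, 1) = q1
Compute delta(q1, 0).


Looking up transition function:
delta(q1, 0) in the table
Row: q1, Column: 0
Result: q2

q2


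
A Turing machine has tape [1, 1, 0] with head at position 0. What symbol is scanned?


Tape: [1, 1, 0]
Positions: 0 1 2
Values:    1 1 0
Head at position 0
tape[0] = 1

1


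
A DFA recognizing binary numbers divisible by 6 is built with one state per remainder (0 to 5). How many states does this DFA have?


Divisibility by 6 is tracked via the remainder mod 6: 0, 1, ..., 5
The construction assigns one state to each remainder
Number of remainders = 6

6


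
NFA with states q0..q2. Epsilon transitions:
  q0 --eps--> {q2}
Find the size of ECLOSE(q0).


Starting from q0
Initialize closure = {q0}
Follow epsilon from q0 -> add q2
Final closure: {q0, q2}
Size = 2

2


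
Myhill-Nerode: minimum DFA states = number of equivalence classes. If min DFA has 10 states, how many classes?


Myhill-Nerode theorem:
Number of equivalence classes = number of states in minimal DFA
Minimal DFA states = 10
Therefore equivalence classes = 10

10


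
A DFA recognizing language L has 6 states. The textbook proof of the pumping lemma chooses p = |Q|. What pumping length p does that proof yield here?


Pumping lemma for regular languages (standard proof):
Take p = |Q|, the number of DFA states.
Any string of length >= |Q| passes through |Q|+1 states while reading its first |Q| symbols,
so by pigeonhole some state repeats, giving the loop that can be pumped.
Here |Q| = 6
Therefore the proof uses p = 6

6


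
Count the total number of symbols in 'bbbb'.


String: 'bbbb'
Counting characters:
  'b' appears 4 time(s)
Total length = 0 + 4 = 4

4


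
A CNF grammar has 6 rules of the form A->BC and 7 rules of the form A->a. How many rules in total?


CNF allows two rule forms:
  A -> BC (binary): 6 rules
  A -> a (terminal): 7 rules
Total = 6 + 7 = 13

13


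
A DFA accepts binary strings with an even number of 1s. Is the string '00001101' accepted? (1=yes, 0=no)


DFA has 2 states: q_even (start, accept=yes) and q_odd
Processing string '00001101' character by character:
  Position 0: read '0', 1-count=0 -> q_even (no change)
  Position 1: read '0', 1-count=0 -> q_even (no change)
  Position 2: read '0', 1-count=0 -> q_even (no change)
  Position 3: read '0', 1-count=0 -> q_even (no change)
  Position 4: read '1', 1-count=1 -> q_odd
  Position 5: read '1', 1-count=2 -> q_even
  Position 6: read '0', 1-count=2 -> q_even (no change)
  Position 7: read '1', 1-count=3 -> q_odd
Final state: q_odd, total 1s = 3 (odd); the DFA requires an even count -> reject

0


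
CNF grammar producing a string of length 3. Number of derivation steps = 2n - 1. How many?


Chomsky Normal Form derivation:
String length n = 3
Each step either:
  - Splits a nonterminal into two (n-1 such steps)
  - Converts a nonterminal to terminal (n such steps)
Total = (n-1) + n = 2n - 1
= 2(3) - 1
= 6 - 1
= 5

5


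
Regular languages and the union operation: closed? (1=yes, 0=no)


Regular languages are closed under all standard operations:
- Union: Yes (product construction)
- Intersection: Yes (product construction)
- Complement: Yes (swap accept/reject)
- Concatenation: Yes (NFA construction)
Operation: union -> Closed

1


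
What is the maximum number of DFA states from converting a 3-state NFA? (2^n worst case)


NFA has 3 states
Subset construction: each DFA state = subset of NFA states
Maximum subsets = 2^3
2^3 = 8

8


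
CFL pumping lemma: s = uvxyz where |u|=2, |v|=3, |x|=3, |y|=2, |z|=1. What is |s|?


|s| = |u| + |v| + |x| + |y| + |z|
= 2 + 3 + 3 + 2 + 1
= 5 + 3 + 3
= 8 + 3
= 11

11


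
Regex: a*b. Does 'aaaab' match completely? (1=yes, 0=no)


Pattern: a*b
String: 'aaaab'
Pattern requires: zero or more 'a's followed by exactly one 'b'
Found 4 leading 'a's
Remaining: 'b'
Remaining is exactly 'b' -> match
Result: 1

1


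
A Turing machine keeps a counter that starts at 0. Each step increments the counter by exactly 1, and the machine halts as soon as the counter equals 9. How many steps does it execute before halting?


Counter starts at 0. Counting sequence:
  Step 1: counter = 1
  Step 2: counter = 2
  Step 3: counter = 3
  Step 4: counter = 4
  Step 5: counter = 5
  Step 6: counter = 6
  ...
  Step 9: counter = 9
Counter reached 9 -> halt
Total steps = 9

9


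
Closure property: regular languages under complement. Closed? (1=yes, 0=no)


Regular languages are closed under:
- Union (DFA product construction)
- Intersection (DFA product construction)
- Complement (swap accept/reject states)
- Concatenation (NFA construction)
- Kleene star (NFA construction)
complement is in this list
Therefore: closed

1


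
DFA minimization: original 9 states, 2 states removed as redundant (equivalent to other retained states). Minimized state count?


Original DFA: 9 states
Redundant states removed: 2
Minimized states = original - removed
= 9 - 2
= 7

7


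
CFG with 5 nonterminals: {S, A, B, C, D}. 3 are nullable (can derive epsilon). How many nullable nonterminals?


Nonterminals: {S, A, B, C, D}
A nonterminal is nullable if it can derive epsilon
Counting nullable nonterminals: 3
Total nullable = 3

3


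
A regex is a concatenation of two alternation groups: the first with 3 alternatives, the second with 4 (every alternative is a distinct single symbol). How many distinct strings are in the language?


First group: 3 alternatives
Second group: 4 alternatives
Concatenation: each choice from group 1 pairs with each from group 2
Total = 3 x 4 = 12

12


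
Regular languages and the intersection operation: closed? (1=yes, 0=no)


Regular languages are closed under all standard operations:
- Union: Yes (product construction)
- Intersection: Yes (product construction)
- Complement: Yes (swap accept/reject)
- Concatenation: Yes (NFA construction)
Operation: intersection -> Closed

1


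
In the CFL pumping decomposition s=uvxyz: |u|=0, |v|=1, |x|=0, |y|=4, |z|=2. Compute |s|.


|s| = |u| + |v| + |x| + |y| + |z|
= 0 + 1 + 0 + 4 + 2
= 1 + 0 + 6
= 1 + 6
= 7

7


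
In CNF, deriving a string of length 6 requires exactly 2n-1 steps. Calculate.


Chomsky Normal Form derivation:
String length n = 6
Each step either:
  - Splits a nonterminal into two (n-1 such steps)
  - Converts a nonterminal to terminal (n such steps)
Total = (n-1) + n = 2n - 1
= 2(6) - 1
= 12 - 1
= 11

11


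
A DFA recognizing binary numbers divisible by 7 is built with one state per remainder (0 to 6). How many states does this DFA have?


Divisibility by 7 is tracked via the remainder mod 7: 0, 1, ..., 6
The construction assigns one state to each remainder
Number of remainders = 7

7


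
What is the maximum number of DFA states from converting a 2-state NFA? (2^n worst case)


NFA has 2 states
Subset construction: each DFA state = subset of NFA states
Maximum subsets = 2^2
2^2 = 4

4


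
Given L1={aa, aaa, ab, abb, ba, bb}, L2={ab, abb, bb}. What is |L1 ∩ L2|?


L1 = {aa, aaa, ab, abb, ba, bb}
L2 = {ab, abb, bb}
Checking each string in L1 against L2:
  'aa': in L2? No
  'aaa': in L2? No
  'ab': in L2? Yes
  'abb': in L2? Yes
  'ba': in L2? No
  'bb': in L2? Yes
Intersection = {ab, abb, bb}
|L1 ∩ L2| = 3

3


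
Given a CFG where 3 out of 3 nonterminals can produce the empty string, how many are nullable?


Nonterminals: {S, A, B}
A nonterminal is nullable if it can derive epsilon
Counting nullable nonterminals: 3
Total nullable = 3

3


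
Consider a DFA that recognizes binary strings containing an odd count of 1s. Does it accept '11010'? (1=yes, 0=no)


DFA has 2 states: q_even (start, accept=no) and q_odd
Processing string '11010' character by character:
  Position 0: read '1', 1-count=1 -> q_odd
  Position 1: read '1', 1-count=2 -> q_even
  Position 2: read '0', 1-count=2 -> q_even (no change)
  Position 3: read '1', 1-count=3 -> q_odd
  Position 4: read '0', 1-count=3 -> q_odd (no change)
Final state: q_odd, total 1s = 3 (odd); the DFA requires an odd count -> accept

1


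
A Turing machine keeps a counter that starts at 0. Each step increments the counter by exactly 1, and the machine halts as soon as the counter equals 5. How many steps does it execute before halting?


Counter starts at 0. Counting sequence:
  Step 1: counter = 1
  Step 2: counter = 2
  Step 3: counter = 3
  Step 4: counter = 4
  Step 5: counter = 5
Counter reached 5 -> halt
Total steps = 5

5


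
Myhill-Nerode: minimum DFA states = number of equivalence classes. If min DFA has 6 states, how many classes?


Myhill-Nerode theorem:
Number of equivalence classes = number of states in minimal DFA
Minimal DFA states = 6
Therefore equivalence classes = 6

6


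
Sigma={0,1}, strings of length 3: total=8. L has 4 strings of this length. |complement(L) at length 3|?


Alphabet: {0,1}
String length: 3
Total strings of length 3 = 2^3 = 8
Strings in L = 4
Complement = total - |L|
= 8 - 4
= 4

4


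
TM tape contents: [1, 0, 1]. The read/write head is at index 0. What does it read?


Tape: [1, 0, 1]
Positions: 0 1 2
Values:    1 0 1
Head at position 0
tape[0] = 1

1


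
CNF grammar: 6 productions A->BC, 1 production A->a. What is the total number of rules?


CNF allows two rule forms:
  A -> BC (binary): 6 rules
  A -> a (terminal): 1 rule
Total = 6 + 1 = 7

7


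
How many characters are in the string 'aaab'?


String: 'aaab'
Counting characters:
  'a' appears 3 time(s)
  'b' appears 1 time(s)
Total length = 3 + 1 = 4

4


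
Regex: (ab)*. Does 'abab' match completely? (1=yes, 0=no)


Pattern: (ab)*
String: 'abab'
Pattern requires: zero or more repetitions of 'ab'
Pairs: ['ab', 'ab']
All pairs are 'ab'? Yes
Result: 1

1


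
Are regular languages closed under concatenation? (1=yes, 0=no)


Regular languages are closed under:
- Union (DFA product construction)
- Intersection (DFA product construction)
- Complement (swap accept/reject states)
- Concatenation (NFA construction)
- Kleene star (NFA construction)
concatenation is in this list
Therefore: closed

1


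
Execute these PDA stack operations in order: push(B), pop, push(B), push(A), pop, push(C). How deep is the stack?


Tracing stack operations:
  push(B) -> stack = [B], depth=1
  pop -> removed B, stack = [], depth=0
  push(B) -> stack = [B], depth=1
  push(A) -> stack = [B,A], depth=2
  pop -> removed A, stack = [B], depth=1
  push(C) -> stack = [B,C], depth=2
Final depth = 2

2


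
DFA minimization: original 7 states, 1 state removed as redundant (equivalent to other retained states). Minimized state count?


Original DFA: 7 states
Redundant states removed: 1
Minimized states = original - removed
= 7 - 1
= 6

6


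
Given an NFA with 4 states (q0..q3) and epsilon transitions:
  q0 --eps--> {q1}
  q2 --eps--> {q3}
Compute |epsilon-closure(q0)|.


Starting from q0
Initialize closure = {q0}
Follow epsilon from q0 -> add q1
Final closure: {q0, q1}
Size = 2

2


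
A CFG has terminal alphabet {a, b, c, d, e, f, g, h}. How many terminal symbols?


Terminal symbols: a, b, c, d, e, f, g, h
Counting each: a (#1), b (#2), c (#3), d (#4), e (#5), f (#6), g (#7), h (#8)
Total = 8

8


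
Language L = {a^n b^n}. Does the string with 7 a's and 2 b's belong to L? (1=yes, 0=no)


Language requires equal numbers of a's and b's
PDA pushes for each 'a', pops for each 'b'
Number of a's = 7
Number of b's = 2
7 != 2 -> Reject

0


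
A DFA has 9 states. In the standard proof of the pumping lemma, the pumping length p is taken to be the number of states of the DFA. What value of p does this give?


Pumping lemma for regular languages (standard proof):
Take p = |Q|, the number of DFA states.
Any string of length >= |Q| passes through |Q|+1 states while reading its first |Q| symbols,
so by pigeonhole some state repeats, giving the loop that can be pumped.
Here |Q| = 9
Therefore the proof uses p = 9

9


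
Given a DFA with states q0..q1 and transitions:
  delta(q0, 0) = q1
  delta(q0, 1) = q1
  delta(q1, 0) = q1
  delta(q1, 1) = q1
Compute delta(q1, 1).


Looking up transition function:
delta(q1, 1) in the table
Row: q1, Column: 1
Result: q1

q1


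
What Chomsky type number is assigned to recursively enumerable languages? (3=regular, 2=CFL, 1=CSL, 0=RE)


Chomsky hierarchy levels:
  Type 3: Regular (DFA/NFA/regex)
  Type 2: Context-free (PDA)
  Type 1: Context-sensitive
  Type 0: Recursively enumerable (TM)
'recursively enumerable' corresponds to Type 0

0


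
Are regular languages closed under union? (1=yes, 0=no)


Regular languages are closed under:
- Union (DFA product construction)
- Intersection (DFA product construction)
- Complement (swap accept/reject states)
- Concatenation (NFA construction)
- Kleene star (NFA construction)
union is in this list
Therefore: closed

1


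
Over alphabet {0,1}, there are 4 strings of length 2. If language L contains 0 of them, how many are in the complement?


Alphabet: {0,1}
String length: 2
Total strings of length 2 = 2^2 = 4
Strings in L = 0
Complement = total - |L|
= 4 - 0
= 4

4


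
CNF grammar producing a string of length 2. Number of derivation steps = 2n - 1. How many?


Chomsky Normal Form derivation:
String length n = 2
Each step either:
  - Splits a nonterminal into two (n-1 such steps)
  - Converts a nonterminal to terminal (n such steps)
Total = (n-1) + n = 2n - 1
= 2(2) - 1
= 4 - 1
= 3

3


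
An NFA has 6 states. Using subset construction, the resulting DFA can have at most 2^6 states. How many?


NFA has 6 states
Subset construction: each DFA state = subset of NFA states
Maximum subsets = 2^6
2^6 = 64

64


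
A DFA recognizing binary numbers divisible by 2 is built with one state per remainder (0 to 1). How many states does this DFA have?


Divisibility by 2 is tracked via the remainder mod 2: 0, 1, ..., 1
The construction assigns one state to each remainder
Number of remainders = 2

2


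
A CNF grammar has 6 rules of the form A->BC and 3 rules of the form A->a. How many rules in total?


CNF allows two rule forms:
  A -> BC (binary): 6 rules
  A -> a (terminal): 3 rules
Total = 6 + 3 = 9

9


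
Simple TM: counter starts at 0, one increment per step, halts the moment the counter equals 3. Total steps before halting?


Counter starts at 0. Counting sequence:
  Step 1: counter = 1
  Step 2: counter = 2
  Step 3: counter = 3
Counter reached 3 -> halt
Total steps = 3

3


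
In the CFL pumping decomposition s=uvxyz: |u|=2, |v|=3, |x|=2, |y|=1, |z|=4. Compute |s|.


|s| = |u| + |v| + |x| + |y| + |z|
= 2 + 3 + 2 + 1 + 4
= 5 + 2 + 5
= 7 + 5
= 12

12


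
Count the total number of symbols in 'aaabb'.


String: 'aaabb'
Counting characters:
  'a' appears 3 time(s)
  'b' appears 2 time(s)
Total length = 3 + 2 = 5

5


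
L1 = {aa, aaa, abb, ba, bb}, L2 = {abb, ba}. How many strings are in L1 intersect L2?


L1 = {aa, aaa, abb, ba, bb}
L2 = {abb, ba}
Checking each string in L1 against L2:
  'aa': in L2? No
  'aaa': in L2? No
  'abb': in L2? Yes
  'ba': in L2? Yes
  'bb': in L2? No
Intersection = {abb, ba}
|L1 ∩ L2| = 2

2


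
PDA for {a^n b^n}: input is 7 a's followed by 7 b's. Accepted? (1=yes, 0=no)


Language requires equal numbers of a's and b's
PDA pushes for each 'a', pops for each 'b'
Number of a's = 7
Number of b's = 7
7 == 7 -> Accept

1


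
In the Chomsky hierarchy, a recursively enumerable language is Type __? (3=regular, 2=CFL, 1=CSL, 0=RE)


Chomsky hierarchy levels:
  Type 3: Regular (DFA/NFA/regex)
  Type 2: Context-free (PDA)
  Type 1: Context-sensitive
  Type 0: Recursively enumerable (TM)
'recursively enumerable' corresponds to Type 0

0


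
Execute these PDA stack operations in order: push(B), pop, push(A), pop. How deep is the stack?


Tracing stack operations:
  push(B) -> stack = [B], depth=1
  pop -> removed B, stack = [], depth=0
  push(A) -> stack = [A], depth=1
  pop -> removed A, stack = [], depth=0
Final depth = 0

0


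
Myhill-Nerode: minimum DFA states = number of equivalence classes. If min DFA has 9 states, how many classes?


Myhill-Nerode theorem:
Number of equivalence classes = number of states in minimal DFA
Minimal DFA states = 9
Therefore equivalence classes = 9

9


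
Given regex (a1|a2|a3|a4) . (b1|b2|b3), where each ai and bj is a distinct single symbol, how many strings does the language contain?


First group: 4 alternatives
Second group: 3 alternatives
Concatenation: each choice from group 1 pairs with each from group 2
Total = 4 x 3 = 12

12


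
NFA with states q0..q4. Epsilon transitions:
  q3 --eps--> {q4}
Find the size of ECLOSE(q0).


Starting from q0
Initialize closure = {q0}
q0 has no outgoing epsilon transitions -> nothing to add
Final closure: {q0}
Size = 1

1


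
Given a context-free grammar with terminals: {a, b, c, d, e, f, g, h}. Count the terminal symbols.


Terminal symbols: a, b, c, d, e, f, g, h
Counting each: a (#1), b (#2), c (#3), d (#4), e (#5), f (#6), g (#7), h (#8)
Total = 8

8


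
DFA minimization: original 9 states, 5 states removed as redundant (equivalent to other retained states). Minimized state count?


Original DFA: 9 states
Redundant states removed: 5
Minimized states = original - removed
= 9 - 5
= 4

4


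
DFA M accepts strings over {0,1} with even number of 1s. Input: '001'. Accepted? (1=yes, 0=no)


DFA has 2 states: q_even (start, accept=yes) and q_odd
Processing string '001' character by character:
  Position 0: read '0', 1-count=0 -> q_even (no change)
  Position 1: read '0', 1-count=0 -> q_even (no change)
  Position 2: read '1', 1-count=1 -> q_odd
Final state: q_odd, total 1s = 1 (odd); the DFA requires an even count -> reject

0


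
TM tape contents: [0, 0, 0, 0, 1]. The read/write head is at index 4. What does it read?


Tape: [0, 0, 0, 0, 1]
Positions: 0 1 2 3 4
Values:    0 0 0 0 1
Head at position 4
tape[4] = 1

1


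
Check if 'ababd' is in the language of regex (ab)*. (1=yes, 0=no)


Pattern: (ab)*
String: 'ababd'
Pattern requires: zero or more repetitions of 'ab'
Length 5 is odd -> cannot be (ab)* -> no match
Result: 0

0


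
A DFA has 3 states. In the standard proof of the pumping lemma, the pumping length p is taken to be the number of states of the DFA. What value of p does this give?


Pumping lemma for regular languages (standard proof):
Take p = |Q|, the number of DFA states.
Any string of length >= |Q| passes through |Q|+1 states while reading its first |Q| symbols,
so by pigeonhole some state repeats, giving the loop that can be pumped.
Here |Q| = 3
Therefore the proof uses p = 3

3


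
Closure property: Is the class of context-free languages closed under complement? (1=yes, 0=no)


CFL closure properties:
  Closed under: union, concatenation, Kleene star
  NOT closed under: intersection, complement
Operation 'complement' is in not-closed list -> No (not closed)

0


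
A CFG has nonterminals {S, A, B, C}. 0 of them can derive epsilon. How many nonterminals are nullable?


Nonterminals: {S, A, B, C}
A nonterminal is nullable if it can derive epsilon
Counting nullable nonterminals: 0
Total nullable = 0

0


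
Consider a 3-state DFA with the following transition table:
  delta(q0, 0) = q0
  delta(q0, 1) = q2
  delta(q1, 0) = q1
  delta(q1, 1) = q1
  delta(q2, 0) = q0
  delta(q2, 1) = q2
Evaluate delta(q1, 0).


Looking up transition function:
delta(q1, 0) in the table
Row: q1, Column: 0
Result: q1

q1


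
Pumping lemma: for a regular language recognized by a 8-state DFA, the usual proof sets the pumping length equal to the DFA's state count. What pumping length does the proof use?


Pumping lemma for regular languages (standard proof):
Take p = |Q|, the number of DFA states.
Any string of length >= |Q| passes through |Q|+1 states while reading its first |Q| symbols,
so by pigeonhole some state repeats, giving the loop that can be pumped.
Here |Q| = 8
Therefore the proof uses p = 8

8


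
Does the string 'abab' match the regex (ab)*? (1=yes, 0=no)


Pattern: (ab)*
String: 'abab'
Pattern requires: zero or more repetitions of 'ab'
Pairs: ['ab', 'ab']
All pairs are 'ab'? Yes
Result: 1

1


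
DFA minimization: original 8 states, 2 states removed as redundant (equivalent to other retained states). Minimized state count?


Original DFA: 8 states
Redundant states removed: 2
Minimized states = original - removed
= 8 - 2
= 6

6


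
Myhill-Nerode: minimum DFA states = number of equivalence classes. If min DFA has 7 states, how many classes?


Myhill-Nerode theorem:
Number of equivalence classes = number of states in minimal DFA
Minimal DFA states = 7
Therefore equivalence classes = 7

7


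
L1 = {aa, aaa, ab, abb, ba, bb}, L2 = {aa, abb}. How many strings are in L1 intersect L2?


L1 = {aa, aaa, ab, abb, ba, bb}
L2 = {aa, abb}
Checking each string in L1 against L2:
  'aa': in L2? Yes
  'aaa': in L2? No
  'ab': in L2? No
  'abb': in L2? Yes
  'ba': in L2? No
  'bb': in L2? No
Intersection = {aa, abb}
|L1 ∩ L2| = 2

2


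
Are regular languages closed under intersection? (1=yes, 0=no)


Regular languages are closed under all standard operations:
- Union: Yes (product construction)
- Intersection: Yes (product construction)
- Complement: Yes (swap accept/reject)
- Concatenation: Yes (NFA construction)
Operation: intersection -> Closed

1


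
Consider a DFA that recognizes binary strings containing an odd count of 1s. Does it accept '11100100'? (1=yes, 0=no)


DFA has 2 states: q_even (start, accept=no) and q_odd
Processing string '11100100' character by character:
  Position 0: read '1', 1-count=1 -> q_odd
  Position 1: read '1', 1-count=2 -> q_even
  Position 2: read '1', 1-count=3 -> q_odd
  Position 3: read '0', 1-count=3 -> q_odd (no change)
  Position 4: read '0', 1-count=3 -> q_odd (no change)
  Position 5: read '1', 1-count=4 -> q_even
  Position 6: read '0', 1-count=4 -> q_even (no change)
  Position 7: read '0', 1-count=4 -> q_even (no change)
Final state: q_even, total 1s = 4 (even); the DFA requires an odd count -> reject

0


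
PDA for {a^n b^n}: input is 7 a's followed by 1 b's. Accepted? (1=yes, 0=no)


Language requires equal numbers of a's and b's
PDA pushes for each 'a', pops for each 'b'
Number of a's = 7
Number of b's = 1
7 != 1 -> Reject

0


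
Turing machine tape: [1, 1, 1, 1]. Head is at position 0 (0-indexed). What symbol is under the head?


Tape: [1, 1, 1, 1]
Positions: 0 1 2 3
Values:    1 1 1 1
Head at position 0
tape[0] = 1

1


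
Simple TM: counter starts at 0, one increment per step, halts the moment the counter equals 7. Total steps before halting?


Counter starts at 0. Counting sequence:
  Step 1: counter = 1
  Step 2: counter = 2
  Step 3: counter = 3
  Step 4: counter = 4
  Step 5: counter = 5
  Step 6: counter = 6
  Step 7: counter = 7
Counter reached 7 -> halt
Total steps = 7

7


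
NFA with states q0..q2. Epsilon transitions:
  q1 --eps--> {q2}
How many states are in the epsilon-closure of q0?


Starting from q0
Initialize closure = {q0}
q0 has no outgoing epsilon transitions -> nothing to add
Final closure: {q0}
Size = 1

1


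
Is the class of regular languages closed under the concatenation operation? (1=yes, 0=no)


Regular languages are closed under:
- Union (DFA product construction)
- Intersection (DFA product construction)
- Complement (swap accept/reject states)
- Concatenation (NFA construction)
- Kleene star (NFA construction)
concatenation is in this list
Therefore: closed

1


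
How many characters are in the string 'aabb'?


String: 'aabb'
Counting characters:
  'a' appears 2 time(s)
  'b' appears 2 time(s)
Total length = 2 + 2 = 4

4


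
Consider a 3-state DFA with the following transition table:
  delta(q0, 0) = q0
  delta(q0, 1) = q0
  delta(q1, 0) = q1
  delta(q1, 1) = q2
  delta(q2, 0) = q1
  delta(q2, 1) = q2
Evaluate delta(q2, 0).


Looking up transition function:
delta(q2, 0) in the table
Row: q2, Column: 0
Result: q1

q1


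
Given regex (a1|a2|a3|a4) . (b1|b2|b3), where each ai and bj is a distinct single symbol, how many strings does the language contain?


First group: 4 alternatives
Second group: 3 alternatives
Concatenation: each choice from group 1 pairs with each from group 2
Total = 4 x 3 = 12

12


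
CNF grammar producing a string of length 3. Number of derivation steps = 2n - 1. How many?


Chomsky Normal Form derivation:
String length n = 3
Each step either:
  - Splits a nonterminal into two (n-1 such steps)
  - Converts a nonterminal to terminal (n such steps)
Total = (n-1) + n = 2n - 1
= 2(3) - 1
= 6 - 1
= 5

5


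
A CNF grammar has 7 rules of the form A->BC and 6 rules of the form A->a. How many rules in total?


CNF allows two rule forms:
  A -> BC (binary): 7 rules
  A -> a (terminal): 6 rules
Total = 7 + 6 = 13

13


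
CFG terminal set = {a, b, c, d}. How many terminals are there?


Terminal symbols: a, b, c, d
Counting each: a (#1), b (#2), c (#3), d (#4)
Total = 4

4


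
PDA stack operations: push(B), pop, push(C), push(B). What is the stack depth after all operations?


Tracing stack operations:
  push(B) -> stack = [B], depth=1
  pop -> removed B, stack = [], depth=0
  push(C) -> stack = [C], depth=1
  push(B) -> stack = [C,B], depth=2
Final depth = 2

2


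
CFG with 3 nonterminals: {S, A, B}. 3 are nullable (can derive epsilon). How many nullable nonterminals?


Nonterminals: {S, A, B}
A nonterminal is nullable if it can derive epsilon
Counting nullable nonterminals: 3
Total nullable = 3

3


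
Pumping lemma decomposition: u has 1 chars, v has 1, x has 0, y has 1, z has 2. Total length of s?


|s| = |u| + |v| + |x| + |y| + |z|
= 1 + 1 + 0 + 1 + 2
= 2 + 0 + 3
= 2 + 3
= 5

5


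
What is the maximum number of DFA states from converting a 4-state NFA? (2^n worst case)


NFA has 4 states
Subset construction: each DFA state = subset of NFA states
Maximum subsets = 2^4
2^4 = 16

16


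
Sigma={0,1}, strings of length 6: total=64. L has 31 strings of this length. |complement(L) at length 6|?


Alphabet: {0,1}
String length: 6
Total strings of length 6 = 2^6 = 64
Strings in L = 31
Complement = total - |L|
= 64 - 31
= 33

33


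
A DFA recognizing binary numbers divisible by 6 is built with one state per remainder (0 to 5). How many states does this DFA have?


Divisibility by 6 is tracked via the remainder mod 6: 0, 1, ..., 5
The construction assigns one state to each remainder
Number of remainders = 6

6


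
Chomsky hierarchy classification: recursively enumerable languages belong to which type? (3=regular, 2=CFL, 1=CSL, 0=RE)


Chomsky hierarchy levels:
  Type 3: Regular (DFA/NFA/regex)
  Type 2: Context-free (PDA)
  Type 1: Context-sensitive
  Type 0: Recursively enumerable (TM)
'recursively enumerable' corresponds to Type 0

0


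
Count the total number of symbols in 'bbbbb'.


String: 'bbbbb'
Counting characters:
  'b' appears 5 time(s)
Total length = 0 + 5 = 5

5


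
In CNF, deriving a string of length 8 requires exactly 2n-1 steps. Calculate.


Chomsky Normal Form derivation:
String length n = 8
Each step either:
  - Splits a nonterminal into two (n-1 such steps)
  - Converts a nonterminal to terminal (n such steps)
Total = (n-1) + n = 2n - 1
= 2(8) - 1
= 16 - 1
= 15

15


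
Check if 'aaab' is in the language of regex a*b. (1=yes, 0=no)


Pattern: a*b
String: 'aaab'
Pattern requires: zero or more 'a's followed by exactly one 'b'
Found 3 leading 'a's
Remaining: 'b'
Remaining is exactly 'b' -> match
Result: 1

1


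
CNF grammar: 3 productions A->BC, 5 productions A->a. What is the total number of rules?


CNF allows two rule forms:
  A -> BC (binary): 3 rules
  A -> a (terminal): 5 rules
Total = 3 + 5 = 8

8


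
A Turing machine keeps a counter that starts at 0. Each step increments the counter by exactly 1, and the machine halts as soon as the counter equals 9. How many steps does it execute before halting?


Counter starts at 0. Counting sequence:
  Step 1: counter = 1
  Step 2: counter = 2
  Step 3: counter = 3
  Step 4: counter = 4
  Step 5: counter = 5
  Step 6: counter = 6
  ...
  Step 9: counter = 9
Counter reached 9 -> halt
Total steps = 9

9


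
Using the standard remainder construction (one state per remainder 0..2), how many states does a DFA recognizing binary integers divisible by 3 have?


Divisibility by 3 is tracked via the remainder mod 3: 0, 1, ..., 2
The construction assigns one state to each remainder
Number of remainders = 3

3


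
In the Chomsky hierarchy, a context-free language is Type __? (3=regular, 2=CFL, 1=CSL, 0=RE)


Chomsky hierarchy levels:
  Type 3: Regular (DFA/NFA/regex)
  Type 2: Context-free (PDA)
  Type 1: Context-sensitive
  Type 0: Recursively enumerable (TM)
'context-free' corresponds to Type 2

2


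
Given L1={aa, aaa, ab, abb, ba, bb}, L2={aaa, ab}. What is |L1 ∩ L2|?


L1 = {aa, aaa, ab, abb, ba, bb}
L2 = {aaa, ab}
Checking each string in L1 against L2:
  'aa': in L2? No
  'aaa': in L2? Yes
  'ab': in L2? Yes
  'abb': in L2? No
  'ba': in L2? No
  'bb': in L2? No
Intersection = {aaa, ab}
|L1 ∩ L2| = 2

2


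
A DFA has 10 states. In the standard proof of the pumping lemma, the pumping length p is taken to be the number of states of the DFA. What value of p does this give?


Pumping lemma for regular languages (standard proof):
Take p = |Q|, the number of DFA states.
Any string of length >= |Q| passes through |Q|+1 states while reading its first |Q| symbols,
so by pigeonhole some state repeats, giving the loop that can be pumped.
Here |Q| = 10
Therefore the proof uses p = 10

10


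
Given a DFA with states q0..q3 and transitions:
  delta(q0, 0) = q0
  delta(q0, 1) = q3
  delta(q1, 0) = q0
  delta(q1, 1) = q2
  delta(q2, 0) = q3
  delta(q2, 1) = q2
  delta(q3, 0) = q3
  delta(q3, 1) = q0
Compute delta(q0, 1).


Looking up transition function:
delta(q0, 1) in the table
Row: q0, Column: 1
Result: q3

q3


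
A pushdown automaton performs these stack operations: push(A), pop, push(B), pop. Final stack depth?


Tracing stack operations:
  push(A) -> stack = [A], depth=1
  pop -> removed A, stack = [], depth=0
  push(B) -> stack = [B], depth=1
  pop -> removed B, stack = [], depth=0
Final depth = 0

0


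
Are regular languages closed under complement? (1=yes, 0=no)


Regular languages are closed under:
- Union (DFA product construction)
- Intersection (DFA product construction)
- Complement (swap accept/reject states)
- Concatenation (NFA construction)
- Kleene star (NFA construction)
complement is in this list
Therefore: closed

1


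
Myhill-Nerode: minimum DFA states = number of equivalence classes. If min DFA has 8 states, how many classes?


Myhill-Nerode theorem:
Number of equivalence classes = number of states in minimal DFA
Minimal DFA states = 8
Therefore equivalence classes = 8

8


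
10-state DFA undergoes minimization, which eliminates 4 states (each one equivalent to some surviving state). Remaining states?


Original DFA: 10 states
Redundant states removed: 4
Minimized states = original - removed
= 10 - 4
= 6

6


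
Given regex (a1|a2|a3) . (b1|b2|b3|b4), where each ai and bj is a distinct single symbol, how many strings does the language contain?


First group: 3 alternatives
Second group: 4 alternatives
Concatenation: each choice from group 1 pairs with each from group 2
Total = 3 x 4 = 12

12


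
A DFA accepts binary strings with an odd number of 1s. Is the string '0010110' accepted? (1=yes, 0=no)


DFA has 2 states: q_even (start, accept=no) and q_odd
Processing string '0010110' character by character:
  Position 0: read '0', 1-count=0 -> q_even (no change)
  Position 1: read '0', 1-count=0 -> q_even (no change)
  Position 2: read '1', 1-count=1 -> q_odd
  Position 3: read '0', 1-count=1 -> q_odd (no change)
  Position 4: read '1', 1-count=2 -> q_even
  Position 5: read '1', 1-count=3 -> q_odd
  Position 6: read '0', 1-count=3 -> q_odd (no change)
Final state: q_odd, total 1s = 3 (odd); the DFA requires an odd count -> accept

1


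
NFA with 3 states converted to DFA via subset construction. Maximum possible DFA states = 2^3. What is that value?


NFA has 3 states
Subset construction: each DFA state = subset of NFA states
Maximum subsets = 2^3
2^3 = 8

8


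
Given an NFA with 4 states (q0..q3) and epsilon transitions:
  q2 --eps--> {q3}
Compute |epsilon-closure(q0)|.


Starting from q0
Initialize closure = {q0}
q0 has no outgoing epsilon transitions -> nothing to add
Final closure: {q0}
Size = 1

1


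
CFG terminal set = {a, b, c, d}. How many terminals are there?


Terminal symbols: a, b, c, d
Counting each: a (#1), b (#2), c (#3), d (#4)
Total = 4

4


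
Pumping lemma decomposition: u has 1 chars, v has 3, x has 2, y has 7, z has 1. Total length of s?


|s| = |u| + |v| + |x| + |y| + |z|
= 1 + 3 + 2 + 7 + 1
= 4 + 2 + 8
= 6 + 8
= 14

14


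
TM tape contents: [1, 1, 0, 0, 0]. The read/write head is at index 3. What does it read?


Tape: [1, 1, 0, 0, 0]
Positions: 0 1 2 3 4
Values:    1 1 0 0 0
Head at position 3
tape[3] = 0

0


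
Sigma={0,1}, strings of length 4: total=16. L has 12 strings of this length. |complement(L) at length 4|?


Alphabet: {0,1}
String length: 4
Total strings of length 4 = 2^4 = 16
Strings in L = 12
Complement = total - |L|
= 16 - 12
= 4

4


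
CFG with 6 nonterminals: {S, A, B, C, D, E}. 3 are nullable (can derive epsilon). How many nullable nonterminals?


Nonterminals: {S, A, B, C, D, E}
A nonterminal is nullable if it can derive epsilon
Counting nullable nonterminals: 3
Total nullable = 3

3


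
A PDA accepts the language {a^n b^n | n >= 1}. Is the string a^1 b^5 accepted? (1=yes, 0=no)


Language requires equal numbers of a's and b's
PDA pushes for each 'a', pops for each 'b'
Number of a's = 1
Number of b's = 5
1 != 5 -> Reject

0


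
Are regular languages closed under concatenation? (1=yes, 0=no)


Regular languages are closed under all standard operations:
- Union: Yes (product construction)
- Intersection: Yes (product construction)
- Complement: Yes (swap accept/reject)
- Concatenation: Yes (NFA construction)
Operation: concatenation -> Closed

1


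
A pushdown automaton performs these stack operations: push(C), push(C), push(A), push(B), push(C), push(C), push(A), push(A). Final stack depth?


Tracing stack operations:
  push(C) -> stack = [C], depth=1
  push(C) -> stack = [C,C], depth=2
  push(A) -> stack = [C,C,A], depth=3
  push(B) -> stack = [C,C,A,B], depth=4
  push(C) -> stack = [C,C,A,B,C], depth=5
  push(C) -> stack = [C,C,A,B,C,C], depth=6
  push(A) -> stack = [C,C,A,B,C,C,A], depth=7
  push(A) -> stack = [C,C,A,B,C,C,A,A], depth=8
Final depth = 8

8


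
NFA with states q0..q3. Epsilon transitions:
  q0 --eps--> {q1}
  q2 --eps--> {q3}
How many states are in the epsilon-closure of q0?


Starting from q0
Initialize closure = {q0}
Follow epsilon from q0 -> add q1
Final closure: {q0, q1}
Size = 2

2


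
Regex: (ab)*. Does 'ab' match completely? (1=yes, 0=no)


Pattern: (ab)*
String: 'ab'
Pattern requires: zero or more repetitions of 'ab'
Pairs: ['ab']
All pairs are 'ab'? Yes
Result: 1

1


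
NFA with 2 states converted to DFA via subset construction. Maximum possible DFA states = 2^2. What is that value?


NFA has 2 states
Subset construction: each DFA state = subset of NFA states
Maximum subsets = 2^2
2^2 = 4

4
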